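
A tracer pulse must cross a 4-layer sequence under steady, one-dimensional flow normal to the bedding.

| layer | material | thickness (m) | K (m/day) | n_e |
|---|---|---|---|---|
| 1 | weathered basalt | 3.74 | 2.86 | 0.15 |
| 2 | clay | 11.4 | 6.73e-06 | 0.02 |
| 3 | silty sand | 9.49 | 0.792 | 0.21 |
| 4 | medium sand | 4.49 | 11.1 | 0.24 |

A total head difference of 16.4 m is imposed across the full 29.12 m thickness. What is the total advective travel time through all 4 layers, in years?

With flow normal to the layers, continuity requires the same specific discharge q through every layer.
Σ(b_i/K_i) = 3.74/2.86 + 11.4/6.73e-06 + 9.49/0.792 + 4.49/11.1 = 1.694e+06 d.
q = Δh / Σ(b_i/K_i) = 16.4 / 1.694e+06 = 9.682e-06 m/day.
In each layer the seepage velocity is v_i = q/n_i, so the layer transit time is t_i = b_i·n_i / q:
  layer 1 (weathered basalt): t_1 = 3.74 × 0.15 / 9.682e-06 = 57945 d
  layer 2 (clay): t_2 = 11.4 × 0.02 / 9.682e-06 = 23550 d
  layer 3 (silty sand): t_3 = 9.49 × 0.21 / 9.682e-06 = 2.058e+05 d
  layer 4 (medium sand): t_4 = 4.49 × 0.24 / 9.682e-06 = 1.113e+05 d
Total t = Σ t_i = 3.986e+05 days = 1091 years.

1090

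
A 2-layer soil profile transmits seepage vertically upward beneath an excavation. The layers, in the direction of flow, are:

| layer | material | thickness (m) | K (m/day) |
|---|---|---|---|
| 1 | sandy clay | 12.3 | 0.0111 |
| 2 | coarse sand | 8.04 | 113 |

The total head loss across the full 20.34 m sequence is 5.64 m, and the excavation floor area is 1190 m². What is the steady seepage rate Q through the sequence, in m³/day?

Flow is perpendicular to layering, so the layers act in series and the equivalent K is the thickness-weighted harmonic mean.
Total thickness L = 12.3 + 8.04 = 20.34 m.
Σ(b_i/K_i) = 12.3/0.0111 + 8.04/113 = 1108 d.
K_eq = L / Σ(b_i/K_i) = 20.34 / 1108 = 0.01835 m/day.
Q = K_eq · A · (Δh/L) = 0.01835 × 1190 × (5.64/20.34) = 6.056 m³/day.

6.06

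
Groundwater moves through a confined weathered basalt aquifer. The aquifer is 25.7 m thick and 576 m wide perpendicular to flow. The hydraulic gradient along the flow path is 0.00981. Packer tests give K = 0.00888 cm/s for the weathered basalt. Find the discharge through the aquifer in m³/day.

Convert K: 0.00888 cm/s × 864 = 7.672 m/day.
Cross-sectional area A = 576 × 25.7 = 14803 m².
Hydraulic gradient i = 0.00981.
Darcy's law: Q = K · A · i = 7.672 × 14803 × 0.009810 = 1114 m³/day.

1110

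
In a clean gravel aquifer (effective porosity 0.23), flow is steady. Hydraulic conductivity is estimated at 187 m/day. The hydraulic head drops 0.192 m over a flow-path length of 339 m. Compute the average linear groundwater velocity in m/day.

Hydraulic gradient i = Δh / L = 0.192 / 339 = 0.0005664.
Darcy flux q = K · i = 187.0 × 0.0005664 = 0.1059 m/day.
Seepage velocity v = q / n_e = 0.1059 / 0.23 = 0.4605 m/day.

0.460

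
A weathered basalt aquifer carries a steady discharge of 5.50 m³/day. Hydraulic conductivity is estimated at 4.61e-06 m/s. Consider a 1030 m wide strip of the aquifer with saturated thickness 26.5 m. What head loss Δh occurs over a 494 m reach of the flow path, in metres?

Convert K: 4.61e-06 m/s × 86400 = 0.3983 m/day.
Cross-sectional area A = 1030 × 26.5 = 27295 m².
From Q = K·A·i, i = Q / (K·A) = 5.50 / (0.3983 × 27295) = 0.0005059.
Head loss Δh = i · L = 0.0005059 × 494 = 0.2499 m.

0.250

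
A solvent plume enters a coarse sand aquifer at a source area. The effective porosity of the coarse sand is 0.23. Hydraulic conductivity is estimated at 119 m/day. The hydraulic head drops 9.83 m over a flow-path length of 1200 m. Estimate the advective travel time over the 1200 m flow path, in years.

0.775

Hydraulic gradient i = Δh / L = 9.83 / 1200 = 0.008192.
Darcy flux q = K · i = 119.0 × 0.008192 = 0.9748 m/day.
Seepage velocity v = q / n_e = 0.9748 / 0.23 = 4.238 m/day.
Travel time t = L / v = 1200 / 4.238 = 283.1 days = 0.7752 years.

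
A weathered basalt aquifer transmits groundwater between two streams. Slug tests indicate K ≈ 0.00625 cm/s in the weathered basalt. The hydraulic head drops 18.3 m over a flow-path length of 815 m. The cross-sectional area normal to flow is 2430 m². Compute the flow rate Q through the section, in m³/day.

Convert K: 0.00625 cm/s × 864 = 5.400 m/day.
Hydraulic gradient i = Δh / L = 18.3 / 815 = 0.02245.
Darcy's law: Q = K · A · i = 5.400 × 2430 × 0.02245 = 294.6 m³/day.

295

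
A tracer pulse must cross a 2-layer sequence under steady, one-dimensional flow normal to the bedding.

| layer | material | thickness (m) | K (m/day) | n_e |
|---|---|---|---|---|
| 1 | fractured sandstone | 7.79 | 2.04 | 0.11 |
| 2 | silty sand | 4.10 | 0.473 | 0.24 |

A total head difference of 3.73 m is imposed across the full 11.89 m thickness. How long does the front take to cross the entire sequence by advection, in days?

6.16

With flow normal to the layers, continuity requires the same specific discharge q through every layer.
Σ(b_i/K_i) = 7.79/2.04 + 4.10/0.473 = 12.49 d.
q = Δh / Σ(b_i/K_i) = 3.73 / 12.49 = 0.2987 m/day.
In each layer the seepage velocity is v_i = q/n_i, so the layer transit time is t_i = b_i·n_i / q:
  layer 1 (fractured sandstone): t_1 = 7.79 × 0.11 / 0.2987 = 2.869 d
  layer 2 (silty sand): t_2 = 4.10 × 0.24 / 0.2987 = 3.294 d
Total t = Σ t_i = 6.163 days.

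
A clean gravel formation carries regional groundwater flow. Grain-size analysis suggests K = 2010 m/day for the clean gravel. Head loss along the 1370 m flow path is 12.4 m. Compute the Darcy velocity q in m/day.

18.2

Hydraulic gradient i = Δh / L = 12.4 / 1370 = 0.009051.
Specific discharge q = K · i = 2010 × 0.009051 = 18.19 m/day.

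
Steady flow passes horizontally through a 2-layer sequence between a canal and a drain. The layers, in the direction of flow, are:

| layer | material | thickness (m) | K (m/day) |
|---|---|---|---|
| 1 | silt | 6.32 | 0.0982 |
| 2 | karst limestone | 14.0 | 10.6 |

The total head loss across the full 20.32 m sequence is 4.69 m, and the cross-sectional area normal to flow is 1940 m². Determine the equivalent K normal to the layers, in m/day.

0.309

Flow is perpendicular to layering, so the layers act in series and the equivalent K is the thickness-weighted harmonic mean.
Total thickness L = 6.32 + 14.0 = 20.32 m.
Σ(b_i/K_i) = 6.32/0.0982 + 14.0/10.6 = 65.68 d.
K_eq = L / Σ(b_i/K_i) = 20.32 / 65.68 = 0.3094 m/day.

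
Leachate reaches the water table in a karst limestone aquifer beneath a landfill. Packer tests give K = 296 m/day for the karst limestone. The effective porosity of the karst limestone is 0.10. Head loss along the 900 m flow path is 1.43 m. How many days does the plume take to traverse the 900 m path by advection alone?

191

Hydraulic gradient i = Δh / L = 1.43 / 900 = 0.001589.
Darcy flux q = K · i = 296.0 × 0.001589 = 0.4703 m/day.
Seepage velocity v = q / n_e = 0.4703 / 0.10 = 4.703 m/day.
Travel time t = L / v = 900 / 4.703 = 191.4 days.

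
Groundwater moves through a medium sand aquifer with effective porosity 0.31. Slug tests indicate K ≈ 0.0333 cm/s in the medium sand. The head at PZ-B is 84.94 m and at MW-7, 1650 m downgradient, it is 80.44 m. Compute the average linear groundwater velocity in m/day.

0.253

Convert K: 0.0333 cm/s × 864 = 28.77 m/day.
Hydraulic gradient i = (84.94 − 80.44) / 1650 = 4.5 / 1650 = 0.002727.
Darcy flux q = K · i = 28.77 × 0.002727 = 0.07847 m/day.
Seepage velocity v = q / n_e = 0.07847 / 0.31 = 0.2531 m/day.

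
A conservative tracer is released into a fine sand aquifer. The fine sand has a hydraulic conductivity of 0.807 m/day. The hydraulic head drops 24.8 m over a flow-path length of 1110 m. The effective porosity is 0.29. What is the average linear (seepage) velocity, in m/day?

Hydraulic gradient i = Δh / L = 24.8 / 1110 = 0.02234.
Darcy flux q = K · i = 0.8070 × 0.02234 = 0.01803 m/day.
Seepage velocity v = q / n_e = 0.01803 / 0.29 = 0.06217 m/day.

0.0622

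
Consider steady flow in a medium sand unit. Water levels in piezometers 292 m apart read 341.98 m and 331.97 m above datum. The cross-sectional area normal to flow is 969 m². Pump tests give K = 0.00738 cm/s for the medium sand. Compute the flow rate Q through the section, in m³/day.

Convert K: 0.00738 cm/s × 864 = 6.376 m/day.
Hydraulic gradient i = (341.98 − 331.97) / 292 = 10.01 / 292 = 0.03428.
Darcy's law: Q = K · A · i = 6.376 × 969.0 × 0.03428 = 211.8 m³/day.

212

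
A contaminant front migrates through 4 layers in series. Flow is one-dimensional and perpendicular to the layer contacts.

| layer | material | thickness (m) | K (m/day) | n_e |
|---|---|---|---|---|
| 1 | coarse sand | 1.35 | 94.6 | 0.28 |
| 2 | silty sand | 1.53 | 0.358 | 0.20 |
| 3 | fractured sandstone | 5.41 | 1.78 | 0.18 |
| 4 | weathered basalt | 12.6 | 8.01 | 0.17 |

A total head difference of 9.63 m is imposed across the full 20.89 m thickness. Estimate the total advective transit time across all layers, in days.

3.51

With flow normal to the layers, continuity requires the same specific discharge q through every layer.
Σ(b_i/K_i) = 1.35/94.6 + 1.53/0.358 + 5.41/1.78 + 12.6/8.01 = 8.900 d.
q = Δh / Σ(b_i/K_i) = 9.63 / 8.900 = 1.082 m/day.
In each layer the seepage velocity is v_i = q/n_i, so the layer transit time is t_i = b_i·n_i / q:
  layer 1 (coarse sand): t_1 = 1.35 × 0.28 / 1.082 = 0.3494 d
  layer 2 (silty sand): t_2 = 1.53 × 0.20 / 1.082 = 0.2828 d
  layer 3 (fractured sandstone): t_3 = 5.41 × 0.18 / 1.082 = 0.9000 d
  layer 4 (weathered basalt): t_4 = 12.6 × 0.17 / 1.082 = 1.980 d
Total t = Σ t_i = 3.512 days.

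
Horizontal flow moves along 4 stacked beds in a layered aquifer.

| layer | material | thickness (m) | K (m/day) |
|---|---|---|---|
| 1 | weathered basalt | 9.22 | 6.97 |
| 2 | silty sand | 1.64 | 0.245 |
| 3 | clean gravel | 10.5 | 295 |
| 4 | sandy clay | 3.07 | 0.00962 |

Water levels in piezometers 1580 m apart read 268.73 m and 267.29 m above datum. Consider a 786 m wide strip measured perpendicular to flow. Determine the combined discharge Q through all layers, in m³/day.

2270

Flow is parallel to layering, so each bed carries its own Darcy discharge and the transmissivities add.
Σ(K_i·b_i) = 6.97×9.22 + 0.245×1.64 + 295×10.5 + 0.00962×3.07 = 3162 m²/day.
Hydraulic gradient i = (268.73 − 267.29) / 1580 = 1.44 / 1580 = 0.0009114.
Q = Σ(K_i·b_i) · W · i = 3162 × 786 × 0.0009114 = 2265 m³/day.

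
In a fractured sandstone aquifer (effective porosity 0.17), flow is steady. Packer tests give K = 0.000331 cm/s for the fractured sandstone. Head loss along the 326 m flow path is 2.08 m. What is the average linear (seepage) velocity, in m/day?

Convert K: 0.000331 cm/s × 864 = 0.2860 m/day.
Hydraulic gradient i = Δh / L = 2.08 / 326 = 0.006380.
Darcy flux q = K · i = 0.2860 × 0.006380 = 0.001825 m/day.
Seepage velocity v = q / n_e = 0.001825 / 0.17 = 0.01073 m/day.

0.0107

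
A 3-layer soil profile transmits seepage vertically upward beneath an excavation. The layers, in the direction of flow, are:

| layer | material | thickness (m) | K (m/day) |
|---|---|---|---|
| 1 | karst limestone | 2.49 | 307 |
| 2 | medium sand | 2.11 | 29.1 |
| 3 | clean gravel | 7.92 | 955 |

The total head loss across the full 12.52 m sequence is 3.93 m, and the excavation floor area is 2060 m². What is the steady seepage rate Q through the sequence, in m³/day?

Flow is perpendicular to layering, so the layers act in series and the equivalent K is the thickness-weighted harmonic mean.
Total thickness L = 2.49 + 2.11 + 7.92 = 12.52 m.
Σ(b_i/K_i) = 2.49/307 + 2.11/29.1 + 7.92/955 = 0.08891 d.
K_eq = L / Σ(b_i/K_i) = 12.52 / 0.08891 = 140.8 m/day.
Q = K_eq · A · (Δh/L) = 140.8 × 2060 × (3.93/12.52) = 91054 m³/day.

91100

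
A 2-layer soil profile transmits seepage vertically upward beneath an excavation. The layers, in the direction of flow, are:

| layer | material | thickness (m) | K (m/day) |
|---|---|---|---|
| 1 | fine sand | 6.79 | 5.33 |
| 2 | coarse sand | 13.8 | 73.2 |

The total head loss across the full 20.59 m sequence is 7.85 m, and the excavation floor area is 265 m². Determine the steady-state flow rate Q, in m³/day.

Flow is perpendicular to layering, so the layers act in series and the equivalent K is the thickness-weighted harmonic mean.
Total thickness L = 6.79 + 13.8 = 20.59 m.
Σ(b_i/K_i) = 6.79/5.33 + 13.8/73.2 = 1.462 d.
K_eq = L / Σ(b_i/K_i) = 20.59 / 1.462 = 14.08 m/day.
Q = K_eq · A · (Δh/L) = 14.08 × 265 × (7.85/20.59) = 1422 m³/day.

1420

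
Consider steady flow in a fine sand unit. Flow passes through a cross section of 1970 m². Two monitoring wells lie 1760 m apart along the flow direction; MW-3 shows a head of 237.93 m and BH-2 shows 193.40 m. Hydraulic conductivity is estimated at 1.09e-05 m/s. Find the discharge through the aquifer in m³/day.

Convert K: 1.09e-05 m/s × 86400 = 0.9418 m/day.
Hydraulic gradient i = (237.93 − 193.40) / 1760 = 44.53 / 1760 = 0.02530.
Darcy's law: Q = K · A · i = 0.9418 × 1970 × 0.02530 = 46.94 m³/day.

46.9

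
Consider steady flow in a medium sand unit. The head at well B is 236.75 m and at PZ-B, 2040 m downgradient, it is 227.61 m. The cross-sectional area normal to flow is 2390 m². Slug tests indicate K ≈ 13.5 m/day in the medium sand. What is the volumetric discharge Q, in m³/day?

Hydraulic gradient i = (236.75 − 227.61) / 2040 = 9.14 / 2040 = 0.004480.
Darcy's law: Q = K · A · i = 13.50 × 2390 × 0.004480 = 144.6 m³/day.

145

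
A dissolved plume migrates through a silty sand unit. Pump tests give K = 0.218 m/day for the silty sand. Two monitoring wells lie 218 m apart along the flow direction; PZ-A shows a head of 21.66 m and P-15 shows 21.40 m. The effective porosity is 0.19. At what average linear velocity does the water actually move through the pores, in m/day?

0.00137

Hydraulic gradient i = (21.66 − 21.40) / 218 = 0.26 / 218 = 0.001193.
Darcy flux q = K · i = 0.2180 × 0.001193 = 0.0002600 m/day.
Seepage velocity v = q / n_e = 0.0002600 / 0.19 = 0.001368 m/day.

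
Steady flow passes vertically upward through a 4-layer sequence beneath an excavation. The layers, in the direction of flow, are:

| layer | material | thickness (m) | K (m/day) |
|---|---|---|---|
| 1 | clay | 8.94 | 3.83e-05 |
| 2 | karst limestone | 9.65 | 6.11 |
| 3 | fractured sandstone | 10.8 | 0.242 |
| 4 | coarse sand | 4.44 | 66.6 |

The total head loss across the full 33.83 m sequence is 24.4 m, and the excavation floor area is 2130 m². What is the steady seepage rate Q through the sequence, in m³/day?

Flow is perpendicular to layering, so the layers act in series and the equivalent K is the thickness-weighted harmonic mean.
Total thickness L = 8.94 + 9.65 + 10.8 + 4.44 = 33.83 m.
Σ(b_i/K_i) = 8.94/3.83e-05 + 9.65/6.11 + 10.8/0.242 + 4.44/66.6 = 2.335e+05 d.
K_eq = L / Σ(b_i/K_i) = 33.83 / 2.335e+05 = 0.0001449 m/day.
Q = K_eq · A · (Δh/L) = 0.0001449 × 2130 × (24.4/33.83) = 0.2226 m³/day.

0.223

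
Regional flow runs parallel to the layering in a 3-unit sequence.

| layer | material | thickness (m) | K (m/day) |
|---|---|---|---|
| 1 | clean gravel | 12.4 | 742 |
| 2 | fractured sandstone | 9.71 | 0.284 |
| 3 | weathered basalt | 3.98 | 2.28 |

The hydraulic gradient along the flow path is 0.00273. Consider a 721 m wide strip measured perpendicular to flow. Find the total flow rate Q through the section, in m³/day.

Flow is parallel to layering, so each bed carries its own Darcy discharge and the transmissivities add.
Σ(K_i·b_i) = 742×12.4 + 0.284×9.71 + 2.28×3.98 = 9213 m²/day.
Hydraulic gradient i = 0.00273.
Q = Σ(K_i·b_i) · W · i = 9213 × 721 × 0.002730 = 18134 m³/day.

18100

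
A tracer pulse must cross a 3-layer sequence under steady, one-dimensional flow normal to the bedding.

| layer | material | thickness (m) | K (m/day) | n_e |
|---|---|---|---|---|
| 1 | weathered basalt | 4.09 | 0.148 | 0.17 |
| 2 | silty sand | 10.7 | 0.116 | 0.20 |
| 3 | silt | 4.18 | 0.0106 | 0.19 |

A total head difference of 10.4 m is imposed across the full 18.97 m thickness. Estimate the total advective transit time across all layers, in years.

With flow normal to the layers, continuity requires the same specific discharge q through every layer.
Σ(b_i/K_i) = 4.09/0.148 + 10.7/0.116 + 4.18/0.0106 = 514.2 d.
q = Δh / Σ(b_i/K_i) = 10.4 / 514.2 = 0.02022 m/day.
In each layer the seepage velocity is v_i = q/n_i, so the layer transit time is t_i = b_i·n_i / q:
  layer 1 (weathered basalt): t_1 = 4.09 × 0.17 / 0.02022 = 34.38 d
  layer 2 (silty sand): t_2 = 10.7 × 0.20 / 0.02022 = 105.8 d
  layer 3 (silt): t_3 = 4.18 × 0.19 / 0.02022 = 39.27 d
Total t = Σ t_i = 179.5 days = 0.4913 years.

0.491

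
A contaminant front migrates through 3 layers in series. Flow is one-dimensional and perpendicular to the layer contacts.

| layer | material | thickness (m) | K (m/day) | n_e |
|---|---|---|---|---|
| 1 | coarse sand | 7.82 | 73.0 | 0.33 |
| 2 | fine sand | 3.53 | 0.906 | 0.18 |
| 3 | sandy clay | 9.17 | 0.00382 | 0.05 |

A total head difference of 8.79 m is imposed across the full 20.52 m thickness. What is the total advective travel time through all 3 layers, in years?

With flow normal to the layers, continuity requires the same specific discharge q through every layer.
Σ(b_i/K_i) = 7.82/73.0 + 3.53/0.906 + 9.17/0.00382 = 2405 d.
q = Δh / Σ(b_i/K_i) = 8.79 / 2405 = 0.003656 m/day.
In each layer the seepage velocity is v_i = q/n_i, so the layer transit time is t_i = b_i·n_i / q:
  layer 1 (coarse sand): t_1 = 7.82 × 0.33 / 0.003656 = 705.9 d
  layer 2 (fine sand): t_2 = 3.53 × 0.18 / 0.003656 = 173.8 d
  layer 3 (sandy clay): t_3 = 9.17 × 0.05 / 0.003656 = 125.4 d
Total t = Σ t_i = 1005 days = 2.752 years.

2.75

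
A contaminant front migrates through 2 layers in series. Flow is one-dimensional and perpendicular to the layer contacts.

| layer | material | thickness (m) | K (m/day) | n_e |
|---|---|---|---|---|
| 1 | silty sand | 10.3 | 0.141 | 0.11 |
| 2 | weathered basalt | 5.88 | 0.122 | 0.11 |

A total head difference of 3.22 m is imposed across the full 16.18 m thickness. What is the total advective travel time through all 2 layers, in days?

67.0

With flow normal to the layers, continuity requires the same specific discharge q through every layer.
Σ(b_i/K_i) = 10.3/0.141 + 5.88/0.122 = 121.2 d.
q = Δh / Σ(b_i/K_i) = 3.22 / 121.2 = 0.02656 m/day.
In each layer the seepage velocity is v_i = q/n_i, so the layer transit time is t_i = b_i·n_i / q:
  layer 1 (silty sand): t_1 = 10.3 × 0.11 / 0.02656 = 42.66 d
  layer 2 (weathered basalt): t_2 = 5.88 × 0.11 / 0.02656 = 24.35 d
Total t = Σ t_i = 67.02 days.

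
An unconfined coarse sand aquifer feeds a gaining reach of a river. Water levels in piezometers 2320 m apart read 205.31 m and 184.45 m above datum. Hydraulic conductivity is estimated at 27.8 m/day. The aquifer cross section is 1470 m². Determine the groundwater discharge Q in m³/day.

367

Hydraulic gradient i = (205.31 − 184.45) / 2320 = 20.86 / 2320 = 0.008991.
Darcy's law: Q = K · A · i = 27.80 × 1470 × 0.008991 = 367.4 m³/day.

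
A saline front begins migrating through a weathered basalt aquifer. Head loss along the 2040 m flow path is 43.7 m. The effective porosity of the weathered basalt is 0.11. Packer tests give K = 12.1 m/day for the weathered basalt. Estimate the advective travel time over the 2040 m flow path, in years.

2.37

Hydraulic gradient i = Δh / L = 43.7 / 2040 = 0.02142.
Darcy flux q = K · i = 12.10 × 0.02142 = 0.2592 m/day.
Seepage velocity v = q / n_e = 0.2592 / 0.11 = 2.356 m/day.
Travel time t = L / v = 2040 / 2.356 = 865.7 days = 2.370 years.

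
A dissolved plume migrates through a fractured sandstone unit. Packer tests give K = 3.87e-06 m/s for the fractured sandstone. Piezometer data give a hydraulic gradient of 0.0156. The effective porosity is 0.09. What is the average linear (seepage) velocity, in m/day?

Convert K: 3.87e-06 m/s × 86400 = 0.3344 m/day.
Hydraulic gradient i = 0.0156.
Darcy flux q = K · i = 0.3344 × 0.01560 = 0.005216 m/day.
Seepage velocity v = q / n_e = 0.005216 / 0.09 = 0.05796 m/day.

0.0580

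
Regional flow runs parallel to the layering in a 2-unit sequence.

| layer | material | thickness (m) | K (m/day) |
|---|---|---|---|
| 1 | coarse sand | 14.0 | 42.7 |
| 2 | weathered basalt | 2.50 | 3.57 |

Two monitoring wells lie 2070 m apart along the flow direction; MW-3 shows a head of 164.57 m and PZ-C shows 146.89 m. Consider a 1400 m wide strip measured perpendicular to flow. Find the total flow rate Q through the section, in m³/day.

Flow is parallel to layering, so each bed carries its own Darcy discharge and the transmissivities add.
Σ(K_i·b_i) = 42.7×14.0 + 3.57×2.50 = 606.7 m²/day.
Hydraulic gradient i = (164.57 − 146.89) / 2070 = 17.68 / 2070 = 0.008541.
Q = Σ(K_i·b_i) · W · i = 606.7 × 1400 × 0.008541 = 7255 m³/day.

7250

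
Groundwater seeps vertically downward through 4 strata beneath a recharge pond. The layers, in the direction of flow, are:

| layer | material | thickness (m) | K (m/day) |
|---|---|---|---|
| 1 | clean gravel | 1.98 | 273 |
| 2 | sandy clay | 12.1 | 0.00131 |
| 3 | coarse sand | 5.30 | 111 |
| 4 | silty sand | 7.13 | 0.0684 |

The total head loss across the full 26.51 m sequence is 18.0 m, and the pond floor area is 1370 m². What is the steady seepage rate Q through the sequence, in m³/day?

Flow is perpendicular to layering, so the layers act in series and the equivalent K is the thickness-weighted harmonic mean.
Total thickness L = 1.98 + 12.1 + 5.30 + 7.13 = 26.51 m.
Σ(b_i/K_i) = 1.98/273 + 12.1/0.00131 + 5.30/111 + 7.13/0.0684 = 9341 d.
K_eq = L / Σ(b_i/K_i) = 26.51 / 9341 = 0.002838 m/day.
Q = K_eq · A · (Δh/L) = 0.002838 × 1370 × (18.0/26.51) = 2.640 m³/day.

2.64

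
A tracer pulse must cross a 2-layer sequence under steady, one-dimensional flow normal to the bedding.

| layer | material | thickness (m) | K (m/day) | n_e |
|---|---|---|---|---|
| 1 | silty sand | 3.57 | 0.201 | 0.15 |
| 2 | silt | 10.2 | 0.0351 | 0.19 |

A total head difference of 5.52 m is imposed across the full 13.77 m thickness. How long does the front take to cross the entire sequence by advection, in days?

138

With flow normal to the layers, continuity requires the same specific discharge q through every layer.
Σ(b_i/K_i) = 3.57/0.201 + 10.2/0.0351 = 308.4 d.
q = Δh / Σ(b_i/K_i) = 5.52 / 308.4 = 0.01790 m/day.
In each layer the seepage velocity is v_i = q/n_i, so the layer transit time is t_i = b_i·n_i / q:
  layer 1 (silty sand): t_1 = 3.57 × 0.15 / 0.01790 = 29.91 d
  layer 2 (silt): t_2 = 10.2 × 0.19 / 0.01790 = 108.3 d
Total t = Σ t_i = 138.2 days.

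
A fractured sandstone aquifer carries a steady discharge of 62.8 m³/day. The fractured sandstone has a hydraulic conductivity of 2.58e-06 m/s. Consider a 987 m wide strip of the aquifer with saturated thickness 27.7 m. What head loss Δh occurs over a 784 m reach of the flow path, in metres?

Convert K: 2.58e-06 m/s × 86400 = 0.2229 m/day.
Cross-sectional area A = 987 × 27.7 = 27340 m².
From Q = K·A·i, i = Q / (K·A) = 62.8 / (0.2229 × 27340) = 0.01030.
Head loss Δh = i · L = 0.01030 × 784 = 8.079 m.

8.08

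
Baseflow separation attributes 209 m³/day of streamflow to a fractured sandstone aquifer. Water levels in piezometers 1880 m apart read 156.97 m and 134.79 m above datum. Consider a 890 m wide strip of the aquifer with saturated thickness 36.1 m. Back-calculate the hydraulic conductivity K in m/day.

0.551

Cross-sectional area A = 890 × 36.1 = 32129 m².
Hydraulic gradient i = (156.97 − 134.79) / 1880 = 22.18 / 1880 = 0.01180.
From Q = K·A·i, K = Q / (A·i) = 209 / (32129 × 0.01180) = 0.5514 m/day.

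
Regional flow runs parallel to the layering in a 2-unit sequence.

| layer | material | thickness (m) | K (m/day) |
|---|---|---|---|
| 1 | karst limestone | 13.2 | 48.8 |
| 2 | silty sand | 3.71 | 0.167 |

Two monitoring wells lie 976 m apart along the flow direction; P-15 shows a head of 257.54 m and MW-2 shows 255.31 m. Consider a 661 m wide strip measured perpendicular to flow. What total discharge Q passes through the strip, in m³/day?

Flow is parallel to layering, so each bed carries its own Darcy discharge and the transmissivities add.
Σ(K_i·b_i) = 48.8×13.2 + 0.167×3.71 = 644.8 m²/day.
Hydraulic gradient i = (257.54 − 255.31) / 976 = 2.23 / 976 = 0.002285.
Q = Σ(K_i·b_i) · W · i = 644.8 × 661 × 0.002285 = 973.8 m³/day.

974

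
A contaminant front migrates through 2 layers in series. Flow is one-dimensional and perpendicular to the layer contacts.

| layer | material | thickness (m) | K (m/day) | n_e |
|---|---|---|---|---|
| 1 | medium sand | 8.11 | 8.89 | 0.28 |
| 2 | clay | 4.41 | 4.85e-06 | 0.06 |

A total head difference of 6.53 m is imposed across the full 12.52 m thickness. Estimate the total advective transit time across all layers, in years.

With flow normal to the layers, continuity requires the same specific discharge q through every layer.
Σ(b_i/K_i) = 8.11/8.89 + 4.41/4.85e-06 = 9.093e+05 d.
q = Δh / Σ(b_i/K_i) = 6.53 / 9.093e+05 = 7.182e-06 m/day.
In each layer the seepage velocity is v_i = q/n_i, so the layer transit time is t_i = b_i·n_i / q:
  layer 1 (medium sand): t_1 = 8.11 × 0.28 / 7.182e-06 = 3.162e+05 d
  layer 2 (clay): t_2 = 4.41 × 0.06 / 7.182e-06 = 36845 d
Total t = Σ t_i = 3.530e+05 days = 966.6 years.

967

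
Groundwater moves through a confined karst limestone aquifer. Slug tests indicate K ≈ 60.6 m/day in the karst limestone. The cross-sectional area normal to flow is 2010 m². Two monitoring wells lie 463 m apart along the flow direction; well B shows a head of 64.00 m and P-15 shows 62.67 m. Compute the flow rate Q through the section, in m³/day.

350

Hydraulic gradient i = (64.00 − 62.67) / 463 = 1.33 / 463 = 0.002873.
Darcy's law: Q = K · A · i = 60.60 × 2010 × 0.002873 = 349.9 m³/day.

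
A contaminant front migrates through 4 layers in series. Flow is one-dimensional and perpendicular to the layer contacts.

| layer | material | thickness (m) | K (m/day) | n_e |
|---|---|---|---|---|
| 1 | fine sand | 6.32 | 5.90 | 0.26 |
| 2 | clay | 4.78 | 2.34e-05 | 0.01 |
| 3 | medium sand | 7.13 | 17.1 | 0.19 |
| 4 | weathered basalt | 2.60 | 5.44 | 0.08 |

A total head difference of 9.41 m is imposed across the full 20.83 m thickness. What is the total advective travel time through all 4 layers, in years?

With flow normal to the layers, continuity requires the same specific discharge q through every layer.
Σ(b_i/K_i) = 6.32/5.90 + 4.78/2.34e-05 + 7.13/17.1 + 2.60/5.44 = 2.043e+05 d.
q = Δh / Σ(b_i/K_i) = 9.41 / 2.043e+05 = 4.607e-05 m/day.
In each layer the seepage velocity is v_i = q/n_i, so the layer transit time is t_i = b_i·n_i / q:
  layer 1 (fine sand): t_1 = 6.32 × 0.26 / 4.607e-05 = 35671 d
  layer 2 (clay): t_2 = 4.78 × 0.01 / 4.607e-05 = 1038 d
  layer 3 (medium sand): t_3 = 7.13 × 0.19 / 4.607e-05 = 29408 d
  layer 4 (weathered basalt): t_4 = 2.60 × 0.08 / 4.607e-05 = 4515 d
Total t = Σ t_i = 70632 days = 193.4 years.

193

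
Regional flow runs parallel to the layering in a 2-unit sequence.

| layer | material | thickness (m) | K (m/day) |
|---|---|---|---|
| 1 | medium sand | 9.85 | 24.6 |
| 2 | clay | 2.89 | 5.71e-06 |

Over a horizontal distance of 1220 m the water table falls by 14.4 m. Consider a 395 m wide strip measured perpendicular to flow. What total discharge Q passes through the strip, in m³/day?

1130

Flow is parallel to layering, so each bed carries its own Darcy discharge and the transmissivities add.
Σ(K_i·b_i) = 24.6×9.85 + 5.71e-06×2.89 = 242.3 m²/day.
Hydraulic gradient i = Δh / L = 14.4 / 1220 = 0.01180.
Q = Σ(K_i·b_i) · W · i = 242.3 × 395 × 0.01180 = 1130 m³/day.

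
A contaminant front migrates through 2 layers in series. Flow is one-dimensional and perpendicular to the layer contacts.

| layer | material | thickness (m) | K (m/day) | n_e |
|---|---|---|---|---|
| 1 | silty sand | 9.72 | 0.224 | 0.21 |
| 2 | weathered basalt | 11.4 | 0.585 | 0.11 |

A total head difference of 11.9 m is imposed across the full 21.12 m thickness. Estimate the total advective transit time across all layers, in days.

17.4

With flow normal to the layers, continuity requires the same specific discharge q through every layer.
Σ(b_i/K_i) = 9.72/0.224 + 11.4/0.585 = 62.88 d.
q = Δh / Σ(b_i/K_i) = 11.9 / 62.88 = 0.1892 m/day.
In each layer the seepage velocity is v_i = q/n_i, so the layer transit time is t_i = b_i·n_i / q:
  layer 1 (silty sand): t_1 = 9.72 × 0.21 / 0.1892 = 10.79 d
  layer 2 (weathered basalt): t_2 = 11.4 × 0.11 / 0.1892 = 6.626 d
Total t = Σ t_i = 17.41 days.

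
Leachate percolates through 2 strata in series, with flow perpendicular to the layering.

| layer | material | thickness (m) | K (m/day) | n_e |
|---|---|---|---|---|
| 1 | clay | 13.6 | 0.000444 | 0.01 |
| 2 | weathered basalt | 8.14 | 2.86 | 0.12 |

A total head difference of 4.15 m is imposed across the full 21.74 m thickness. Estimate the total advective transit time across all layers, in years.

22.5

With flow normal to the layers, continuity requires the same specific discharge q through every layer.
Σ(b_i/K_i) = 13.6/0.000444 + 8.14/2.86 = 30633 d.
q = Δh / Σ(b_i/K_i) = 4.15 / 30633 = 0.0001355 m/day.
In each layer the seepage velocity is v_i = q/n_i, so the layer transit time is t_i = b_i·n_i / q:
  layer 1 (clay): t_1 = 13.6 × 0.01 / 0.0001355 = 1004 d
  layer 2 (weathered basalt): t_2 = 8.14 × 0.12 / 0.0001355 = 7210 d
Total t = Σ t_i = 8214 days = 22.49 years.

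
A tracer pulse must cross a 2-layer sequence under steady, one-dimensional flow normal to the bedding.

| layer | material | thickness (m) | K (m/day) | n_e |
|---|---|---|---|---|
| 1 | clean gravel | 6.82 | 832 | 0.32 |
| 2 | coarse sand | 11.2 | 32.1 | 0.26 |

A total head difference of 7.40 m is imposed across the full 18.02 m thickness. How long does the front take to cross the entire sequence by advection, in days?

With flow normal to the layers, continuity requires the same specific discharge q through every layer.
Σ(b_i/K_i) = 6.82/832 + 11.2/32.1 = 0.3571 d.
q = Δh / Σ(b_i/K_i) = 7.40 / 0.3571 = 20.72 m/day.
In each layer the seepage velocity is v_i = q/n_i, so the layer transit time is t_i = b_i·n_i / q:
  layer 1 (clean gravel): t_1 = 6.82 × 0.32 / 20.72 = 0.1053 d
  layer 2 (coarse sand): t_2 = 11.2 × 0.26 / 20.72 = 0.1405 d
Total t = Σ t_i = 0.2458 days.

0.246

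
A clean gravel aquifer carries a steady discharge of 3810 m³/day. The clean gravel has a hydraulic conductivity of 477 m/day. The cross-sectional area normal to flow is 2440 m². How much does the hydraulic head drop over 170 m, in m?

0.557

From Q = K·A·i, i = Q / (K·A) = 3810 / (477.0 × 2440) = 0.003274.
Head loss Δh = i · L = 0.003274 × 170 = 0.5565 m.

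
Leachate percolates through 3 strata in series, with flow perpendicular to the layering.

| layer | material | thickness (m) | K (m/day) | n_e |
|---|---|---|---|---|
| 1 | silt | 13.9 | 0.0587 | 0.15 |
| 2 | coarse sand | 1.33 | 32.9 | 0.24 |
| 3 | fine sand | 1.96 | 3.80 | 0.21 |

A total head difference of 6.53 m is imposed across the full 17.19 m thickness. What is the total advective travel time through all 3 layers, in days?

With flow normal to the layers, continuity requires the same specific discharge q through every layer.
Σ(b_i/K_i) = 13.9/0.0587 + 1.33/32.9 + 1.96/3.80 = 237.4 d.
q = Δh / Σ(b_i/K_i) = 6.53 / 237.4 = 0.02751 m/day.
In each layer the seepage velocity is v_i = q/n_i, so the layer transit time is t_i = b_i·n_i / q:
  layer 1 (silt): t_1 = 13.9 × 0.15 / 0.02751 = 75.79 d
  layer 2 (coarse sand): t_2 = 1.33 × 0.24 / 0.02751 = 11.60 d
  layer 3 (fine sand): t_3 = 1.96 × 0.21 / 0.02751 = 14.96 d
Total t = Σ t_i = 102.3 days.

102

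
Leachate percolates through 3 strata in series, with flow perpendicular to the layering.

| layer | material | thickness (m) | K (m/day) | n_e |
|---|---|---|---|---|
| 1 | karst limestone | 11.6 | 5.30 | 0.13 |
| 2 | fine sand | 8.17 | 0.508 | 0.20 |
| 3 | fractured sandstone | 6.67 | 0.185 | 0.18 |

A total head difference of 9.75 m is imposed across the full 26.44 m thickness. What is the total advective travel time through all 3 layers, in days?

With flow normal to the layers, continuity requires the same specific discharge q through every layer.
Σ(b_i/K_i) = 11.6/5.30 + 8.17/0.508 + 6.67/0.185 = 54.33 d.
q = Δh / Σ(b_i/K_i) = 9.75 / 54.33 = 0.1795 m/day.
In each layer the seepage velocity is v_i = q/n_i, so the layer transit time is t_i = b_i·n_i / q:
  layer 1 (karst limestone): t_1 = 11.6 × 0.13 / 0.1795 = 8.402 d
  layer 2 (fine sand): t_2 = 8.17 × 0.20 / 0.1795 = 9.104 d
  layer 3 (fractured sandstone): t_3 = 6.67 × 0.18 / 0.1795 = 6.690 d
Total t = Σ t_i = 24.20 days.

24.2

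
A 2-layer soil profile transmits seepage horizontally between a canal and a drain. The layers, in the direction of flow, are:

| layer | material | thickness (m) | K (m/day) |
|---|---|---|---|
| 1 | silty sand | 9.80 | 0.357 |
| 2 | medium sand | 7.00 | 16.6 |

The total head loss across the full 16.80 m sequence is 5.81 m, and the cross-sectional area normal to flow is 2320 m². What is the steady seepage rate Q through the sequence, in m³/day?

Flow is perpendicular to layering, so the layers act in series and the equivalent K is the thickness-weighted harmonic mean.
Total thickness L = 9.80 + 7.00 = 16.80 m.
Σ(b_i/K_i) = 9.80/0.357 + 7.00/16.6 = 27.87 d.
K_eq = L / Σ(b_i/K_i) = 16.80 / 27.87 = 0.6027 m/day.
Q = K_eq · A · (Δh/L) = 0.6027 × 2320 × (5.81/16.80) = 483.6 m³/day.

484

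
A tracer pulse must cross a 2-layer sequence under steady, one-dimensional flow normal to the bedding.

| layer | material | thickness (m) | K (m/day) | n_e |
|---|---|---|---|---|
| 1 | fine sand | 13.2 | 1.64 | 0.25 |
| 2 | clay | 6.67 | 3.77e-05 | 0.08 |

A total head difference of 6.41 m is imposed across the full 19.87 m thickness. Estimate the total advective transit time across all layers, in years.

With flow normal to the layers, continuity requires the same specific discharge q through every layer.
Σ(b_i/K_i) = 13.2/1.64 + 6.67/3.77e-05 = 1.769e+05 d.
q = Δh / Σ(b_i/K_i) = 6.41 / 1.769e+05 = 3.623e-05 m/day.
In each layer the seepage velocity is v_i = q/n_i, so the layer transit time is t_i = b_i·n_i / q:
  layer 1 (fine sand): t_1 = 13.2 × 0.25 / 3.623e-05 = 91088 d
  layer 2 (clay): t_2 = 6.67 × 0.08 / 3.623e-05 = 14729 d
Total t = Σ t_i = 1.058e+05 days = 289.7 years.

290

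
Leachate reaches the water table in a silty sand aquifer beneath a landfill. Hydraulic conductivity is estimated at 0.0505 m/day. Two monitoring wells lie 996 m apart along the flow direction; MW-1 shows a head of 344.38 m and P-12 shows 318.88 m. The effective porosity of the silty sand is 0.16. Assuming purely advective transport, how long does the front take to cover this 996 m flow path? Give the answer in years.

337

Hydraulic gradient i = (344.38 − 318.88) / 996 = 25.5 / 996 = 0.02560.
Darcy flux q = K · i = 0.05050 × 0.02560 = 0.001293 m/day.
Seepage velocity v = q / n_e = 0.001293 / 0.16 = 0.008081 m/day.
Travel time t = L / v = 996 / 0.008081 = 1.233e+05 days = 337.5 years.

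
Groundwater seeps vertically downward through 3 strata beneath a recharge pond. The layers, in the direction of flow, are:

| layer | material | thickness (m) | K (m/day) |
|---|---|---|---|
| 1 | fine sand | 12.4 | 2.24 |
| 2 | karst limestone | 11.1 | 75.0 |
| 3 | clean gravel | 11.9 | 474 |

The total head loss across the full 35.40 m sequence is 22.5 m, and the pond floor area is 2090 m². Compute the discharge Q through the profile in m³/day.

8240

Flow is perpendicular to layering, so the layers act in series and the equivalent K is the thickness-weighted harmonic mean.
Total thickness L = 12.4 + 11.1 + 11.9 = 35.40 m.
Σ(b_i/K_i) = 12.4/2.24 + 11.1/75.0 + 11.9/474 = 5.709 d.
K_eq = L / Σ(b_i/K_i) = 35.40 / 5.709 = 6.201 m/day.
Q = K_eq · A · (Δh/L) = 6.201 × 2090 × (22.5/35.40) = 8237 m³/day.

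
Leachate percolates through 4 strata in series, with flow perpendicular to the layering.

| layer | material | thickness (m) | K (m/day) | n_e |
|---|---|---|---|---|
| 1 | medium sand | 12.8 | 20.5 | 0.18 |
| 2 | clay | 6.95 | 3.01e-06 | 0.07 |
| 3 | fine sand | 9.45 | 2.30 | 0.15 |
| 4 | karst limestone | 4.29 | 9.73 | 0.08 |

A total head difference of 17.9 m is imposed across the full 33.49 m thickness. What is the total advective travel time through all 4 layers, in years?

1610

With flow normal to the layers, continuity requires the same specific discharge q through every layer.
Σ(b_i/K_i) = 12.8/20.5 + 6.95/3.01e-06 + 9.45/2.30 + 4.29/9.73 = 2.309e+06 d.
q = Δh / Σ(b_i/K_i) = 17.9 / 2.309e+06 = 7.752e-06 m/day.
In each layer the seepage velocity is v_i = q/n_i, so the layer transit time is t_i = b_i·n_i / q:
  layer 1 (medium sand): t_1 = 12.8 × 0.18 / 7.752e-06 = 2.972e+05 d
  layer 2 (clay): t_2 = 6.95 × 0.07 / 7.752e-06 = 62755 d
  layer 3 (fine sand): t_3 = 9.45 × 0.15 / 7.752e-06 = 1.828e+05 d
  layer 4 (karst limestone): t_4 = 4.29 × 0.08 / 7.752e-06 = 44270 d
Total t = Σ t_i = 5.871e+05 days = 1607 years.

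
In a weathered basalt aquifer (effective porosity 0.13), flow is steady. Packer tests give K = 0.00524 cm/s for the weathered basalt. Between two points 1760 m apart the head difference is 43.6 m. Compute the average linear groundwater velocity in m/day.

0.863

Convert K: 0.00524 cm/s × 864 = 4.527 m/day.
Hydraulic gradient i = Δh / L = 43.6 / 1760 = 0.02477.
Darcy flux q = K · i = 4.527 × 0.02477 = 0.1122 m/day.
Seepage velocity v = q / n_e = 0.1122 / 0.13 = 0.8627 m/day.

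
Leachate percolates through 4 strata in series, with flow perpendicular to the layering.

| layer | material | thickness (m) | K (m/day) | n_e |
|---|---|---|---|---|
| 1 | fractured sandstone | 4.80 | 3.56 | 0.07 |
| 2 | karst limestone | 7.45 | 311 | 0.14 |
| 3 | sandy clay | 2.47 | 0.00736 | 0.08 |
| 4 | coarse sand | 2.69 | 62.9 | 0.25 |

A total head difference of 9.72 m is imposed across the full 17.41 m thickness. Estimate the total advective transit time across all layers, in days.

With flow normal to the layers, continuity requires the same specific discharge q through every layer.
Σ(b_i/K_i) = 4.80/3.56 + 7.45/311 + 2.47/0.00736 + 2.69/62.9 = 337.0 d.
q = Δh / Σ(b_i/K_i) = 9.72 / 337.0 = 0.02884 m/day.
In each layer the seepage velocity is v_i = q/n_i, so the layer transit time is t_i = b_i·n_i / q:
  layer 1 (fractured sandstone): t_1 = 4.80 × 0.07 / 0.02884 = 11.65 d
  layer 2 (karst limestone): t_2 = 7.45 × 0.14 / 0.02884 = 36.16 d
  layer 3 (sandy clay): t_3 = 2.47 × 0.08 / 0.02884 = 6.851 d
  layer 4 (coarse sand): t_4 = 2.69 × 0.25 / 0.02884 = 23.32 d
Total t = Σ t_i = 77.98 days.

78.0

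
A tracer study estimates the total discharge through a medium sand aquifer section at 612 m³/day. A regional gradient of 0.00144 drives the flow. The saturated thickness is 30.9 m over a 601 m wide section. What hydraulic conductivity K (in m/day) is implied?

22.9

Cross-sectional area A = 601 × 30.9 = 18571 m².
Hydraulic gradient i = 0.00144.
From Q = K·A·i, K = Q / (A·i) = 612 / (18571 × 0.001440) = 22.89 m/day.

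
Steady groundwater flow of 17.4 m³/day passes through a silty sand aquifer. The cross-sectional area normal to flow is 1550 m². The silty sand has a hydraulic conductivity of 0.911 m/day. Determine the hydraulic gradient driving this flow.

0.0123

From Q = K·A·i, i = Q / (K·A) = 17.4 / (0.9110 × 1550) = 0.01232.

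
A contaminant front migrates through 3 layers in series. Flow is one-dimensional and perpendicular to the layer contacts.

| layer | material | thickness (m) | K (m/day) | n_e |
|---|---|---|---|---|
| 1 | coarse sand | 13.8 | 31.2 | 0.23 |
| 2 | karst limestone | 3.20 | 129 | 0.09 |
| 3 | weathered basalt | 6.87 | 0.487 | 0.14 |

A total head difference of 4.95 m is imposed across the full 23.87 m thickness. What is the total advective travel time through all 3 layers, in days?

13.0

With flow normal to the layers, continuity requires the same specific discharge q through every layer.
Σ(b_i/K_i) = 13.8/31.2 + 3.20/129 + 6.87/0.487 = 14.57 d.
q = Δh / Σ(b_i/K_i) = 4.95 / 14.57 = 0.3396 m/day.
In each layer the seepage velocity is v_i = q/n_i, so the layer transit time is t_i = b_i·n_i / q:
  layer 1 (coarse sand): t_1 = 13.8 × 0.23 / 0.3396 = 9.345 d
  layer 2 (karst limestone): t_2 = 3.20 × 0.09 / 0.3396 = 0.8479 d
  layer 3 (weathered basalt): t_3 = 6.87 × 0.14 / 0.3396 = 2.832 d
Total t = Σ t_i = 13.02 days.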